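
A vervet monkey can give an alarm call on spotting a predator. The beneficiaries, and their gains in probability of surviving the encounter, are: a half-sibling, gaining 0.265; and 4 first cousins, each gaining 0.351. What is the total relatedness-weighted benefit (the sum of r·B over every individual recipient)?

0.24175

r to a half-sibling = 0.25 (half-sibs share one parent — one path of length 2: r = (1/2)^2 = 1/4).
r to a first cousin = 1/8 (first cousins share one grandparent pair — two paths of length 4: r = 2·(1/2)^4 = 1/8).
Summing one r·B term per recipient: 1·0.25·0.265 + 4·0.125·0.351 = 0.24175.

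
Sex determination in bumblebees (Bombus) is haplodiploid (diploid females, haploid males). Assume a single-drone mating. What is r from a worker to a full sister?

Haplodiploid full sisters inherit their father's entire haploid genome identically (contributing 1/2) and on average half of their mother's contribution (1/2 · 1/2 = 1/4); r = 1/2 + 1/4 = 3/4.

0.75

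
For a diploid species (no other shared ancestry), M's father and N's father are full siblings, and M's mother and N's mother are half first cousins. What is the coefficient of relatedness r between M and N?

Relatedness sums over independent paths through distinct common ancestors.
M and N are related in two ways: first cousins through their fathers (r = 1/8) and half second cousins through their mothers (r = 1/64).
r = 1/8 + 1/64 = 0.140625.

0.140625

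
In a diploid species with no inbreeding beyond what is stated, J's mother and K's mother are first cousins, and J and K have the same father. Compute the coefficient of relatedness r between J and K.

Wright's path rule: contributions from independent ancestry routes add.
J and K are related in two ways: second cousins through their mothers (r = 1/32) and half-sibs through their shared father (r = 1/4).
r = 1/32 + 1/4 = 0.28125.

0.28125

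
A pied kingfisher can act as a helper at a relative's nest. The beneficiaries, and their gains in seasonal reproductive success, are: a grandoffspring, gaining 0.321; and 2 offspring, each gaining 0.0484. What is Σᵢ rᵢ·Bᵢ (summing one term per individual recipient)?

r to a grandoffspring = 1/4 (two parent–offspring links: r = (1/2)^2 = 1/4).
r to an offspring = 1/2 (one parent–offspring link: r = (1/2)^1 = 1/2).
Summing one r·B term per recipient: 1·0.25·0.321 + 2·0.5·0.0484 = 0.12865.

0.12865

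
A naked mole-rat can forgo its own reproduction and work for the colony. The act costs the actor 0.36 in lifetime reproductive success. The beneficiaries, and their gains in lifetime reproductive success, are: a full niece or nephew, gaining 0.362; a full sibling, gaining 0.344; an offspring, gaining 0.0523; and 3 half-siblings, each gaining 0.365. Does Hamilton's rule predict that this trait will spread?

Hamilton's rule: the trait is favored when the sum of r·B over every recipient exceeds the actor's cost C.
r to a full niece or nephew = 1/4 (full aunt/uncle↔niece/nephew: two paths of length 3 through the shared grandparent pair: r = 2·(1/2)^3 = 1/4).
r to a full sibling = 1/2 (full sibs share both parents — two paths of length 2: r = 2·(1/2)^2 = 1/2).
r to an offspring = 1/2 (one parent–offspring link: r = (1/2)^1 = 1/2).
r to a half-sibling = 0.25 (half-sibs share one parent — one path of length 2: r = (1/2)^2 = 1/4).
Summing one r·B term per recipient: 1·0.25·0.362 + 1·0.5·0.344 + 1·0.5·0.0523 + 3·0.25·0.365 = 0.5624.
0.5624 > 0.36: the indirect benefit exceeds the cost.

Yes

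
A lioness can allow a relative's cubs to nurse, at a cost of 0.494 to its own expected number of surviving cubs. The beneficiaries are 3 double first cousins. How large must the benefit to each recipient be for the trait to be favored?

r to a double first cousin = 1/4 (double first cousins share both grandparent pairs — four paths of length 4: r = 4·(1/2)^4 = 1/4).
Hamilton's rule with n recipients of equal r: n·r·B > C, so B > C/(n·r) = 0.494/(3·0.25) = 0.6587.

0.6587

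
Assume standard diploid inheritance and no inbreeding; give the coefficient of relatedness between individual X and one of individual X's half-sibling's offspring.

Each parent–offspring link contributes a factor of 1/2, and independent paths through distinct common ancestors add.
Half-aunt/uncle↔niece/nephew: one path of length 3: r = (1/2)^3 = 1/8.

0.125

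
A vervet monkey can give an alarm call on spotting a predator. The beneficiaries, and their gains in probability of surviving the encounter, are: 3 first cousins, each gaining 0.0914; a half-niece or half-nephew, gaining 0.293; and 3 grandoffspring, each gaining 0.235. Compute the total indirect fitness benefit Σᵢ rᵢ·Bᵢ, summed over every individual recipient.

0.24715

r to a first cousin = 1/8 (first cousins share one grandparent pair — two paths of length 4: r = 2·(1/2)^4 = 1/8).
r to a half-niece or half-nephew = 0.125 (half-aunt/uncle↔niece/nephew: one path of length 3: r = (1/2)^3 = 1/8).
r to a grandoffspring = 0.25 (two parent–offspring links: r = (1/2)^2 = 1/4).
Summing one r·B term per recipient: 3·0.125·0.0914 + 1·0.125·0.293 + 3·0.25·0.235 = 0.24715.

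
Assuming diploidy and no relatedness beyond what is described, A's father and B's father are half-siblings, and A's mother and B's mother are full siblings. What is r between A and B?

Relatedness sums over independent paths through distinct common ancestors.
A and B are related in two ways: half first cousins through their fathers (r = 1/16) and first cousins through their mothers (r = 1/8).
r = 1/16 + 1/8 = 0.1875.

0.1875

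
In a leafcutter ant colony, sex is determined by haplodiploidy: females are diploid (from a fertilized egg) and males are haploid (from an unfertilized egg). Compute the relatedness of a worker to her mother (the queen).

0.5

One meiotic link between diploid queen and diploid daughter: r = 1/2.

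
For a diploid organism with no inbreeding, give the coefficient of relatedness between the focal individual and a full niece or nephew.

Each parent–offspring link contributes a factor of 1/2, and independent paths through distinct common ancestors add.
Full aunt/uncle↔niece/nephew: two paths of length 3 through the shared grandparent pair: r = 2·(1/2)^3 = 1/4.

0.25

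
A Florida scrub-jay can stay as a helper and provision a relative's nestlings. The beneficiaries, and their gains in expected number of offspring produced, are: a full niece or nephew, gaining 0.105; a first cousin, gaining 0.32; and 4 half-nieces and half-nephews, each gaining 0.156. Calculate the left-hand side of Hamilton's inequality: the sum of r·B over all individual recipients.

0.14425

r to a full niece or nephew = 1/4 (full aunt/uncle↔niece/nephew: two paths of length 3 through the shared grandparent pair: r = 2·(1/2)^3 = 1/4).
r to a first cousin = 1/8 (first cousins share one grandparent pair — two paths of length 4: r = 2·(1/2)^4 = 1/8).
r to a half-niece or half-nephew = 1/8 (half-aunt/uncle↔niece/nephew: one path of length 3: r = (1/2)^3 = 1/8).
Summing one r·B term per recipient: 1·0.25·0.105 + 1·0.125·0.32 + 4·0.125·0.156 = 0.14425.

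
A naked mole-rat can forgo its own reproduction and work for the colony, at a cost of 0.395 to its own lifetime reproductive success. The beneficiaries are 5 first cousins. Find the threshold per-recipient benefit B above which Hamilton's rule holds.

r to a first cousin = 0.125 (first cousins share one grandparent pair — two paths of length 4: r = 2·(1/2)^4 = 1/8).
Hamilton's rule with n recipients of equal r: n·r·B > C, so B > C/(n·r) = 0.395/(5·0.125) = 0.632.

0.632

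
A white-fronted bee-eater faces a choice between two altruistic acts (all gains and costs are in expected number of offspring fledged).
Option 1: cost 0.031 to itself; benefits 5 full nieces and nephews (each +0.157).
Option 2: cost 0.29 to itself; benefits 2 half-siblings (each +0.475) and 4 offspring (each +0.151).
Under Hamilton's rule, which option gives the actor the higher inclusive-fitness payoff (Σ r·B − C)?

Option 2

Option 1: r to a full niece or nephew = 0.25.
Option 1: Σ r·B − C = (5·0.25·0.157) − 0.031 = 0.16525.
Option 2: r to a half-sibling = 0.25.
Option 2: r to an offspring = 0.5.
Option 2: Σ r·B − C = (2·0.25·0.475 + 4·0.5·0.151) − 0.29 = 0.2495.
Option 2 has the higher net inclusive-fitness payoff.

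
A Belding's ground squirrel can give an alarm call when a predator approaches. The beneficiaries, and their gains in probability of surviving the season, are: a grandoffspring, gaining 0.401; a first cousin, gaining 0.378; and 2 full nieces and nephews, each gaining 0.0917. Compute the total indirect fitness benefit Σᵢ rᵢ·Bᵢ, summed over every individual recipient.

r to a grandoffspring = 0.25 (two parent–offspring links: r = (1/2)^2 = 1/4).
r to a first cousin = 0.125 (first cousins share one grandparent pair — two paths of length 4: r = 2·(1/2)^4 = 1/8).
r to a full niece or nephew = 0.25 (full aunt/uncle↔niece/nephew: two paths of length 3 through the shared grandparent pair: r = 2·(1/2)^3 = 1/4).
Summing one r·B term per recipient: 1·0.25·0.401 + 1·0.125·0.378 + 2·0.25·0.0917 = 0.19335.

0.19335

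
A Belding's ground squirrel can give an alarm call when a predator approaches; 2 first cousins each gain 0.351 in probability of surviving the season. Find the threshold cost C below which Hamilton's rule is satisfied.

0.08775

r to a first cousin = 0.125 (first cousins share one grandparent pair — two paths of length 4: r = 2·(1/2)^4 = 1/8).
Hamilton's rule: n·r·B > C, so the trait is favored while C < n·r·B = 2·0.125·0.351 = 0.08775.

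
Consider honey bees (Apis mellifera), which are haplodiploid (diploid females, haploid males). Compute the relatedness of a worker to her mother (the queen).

One meiotic link between diploid queen and diploid daughter: r = 1/2.

0.5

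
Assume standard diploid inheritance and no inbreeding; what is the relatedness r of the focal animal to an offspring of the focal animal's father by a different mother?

0.25

Each parent–offspring link contributes a factor of 1/2, and independent paths through distinct common ancestors add.
Half-sibs share one parent — one path of length 2: r = (1/2)^2 = 1/4.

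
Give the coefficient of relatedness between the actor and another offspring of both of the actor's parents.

0.5

Each parent–offspring link contributes a factor of 1/2, and independent paths through distinct common ancestors add.
Full sibs share both parents — two paths of length 2: r = 2·(1/2)^2 = 1/2.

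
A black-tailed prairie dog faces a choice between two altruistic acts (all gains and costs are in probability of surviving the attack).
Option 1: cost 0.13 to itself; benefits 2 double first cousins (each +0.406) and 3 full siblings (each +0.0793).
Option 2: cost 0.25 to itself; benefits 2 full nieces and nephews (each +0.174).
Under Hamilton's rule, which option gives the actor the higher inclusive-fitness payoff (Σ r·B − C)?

Option 1

Option 1: r to a double first cousin = 0.25.
Option 1: r to a full sibling = 0.5.
Option 1: Σ r·B − C = (2·0.25·0.406 + 3·0.5·0.0793) − 0.13 = 0.19195.
Option 2: r to a full niece or nephew = 0.25.
Option 2: Σ r·B − C = (2·0.25·0.174) − 0.25 = -0.163.
Option 1 has the higher net inclusive-fitness payoff.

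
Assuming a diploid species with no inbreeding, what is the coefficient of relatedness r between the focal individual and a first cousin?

0.125

First cousins share one grandparent pair — two paths of length 4: r = 2·(1/2)^4 = 1/8.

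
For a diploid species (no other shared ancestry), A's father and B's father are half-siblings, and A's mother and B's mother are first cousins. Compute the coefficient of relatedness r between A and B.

Wright's path rule: contributions from independent ancestry routes add.
A and B are related in two ways: half first cousins through their fathers (r = 1/16) and second cousins through their mothers (r = 1/32).
r = 1/16 + 1/32 = 3/32 = 0.09375.

0.09375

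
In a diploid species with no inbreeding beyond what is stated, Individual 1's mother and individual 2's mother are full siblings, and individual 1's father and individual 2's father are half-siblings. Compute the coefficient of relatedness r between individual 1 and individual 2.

Wright's path rule: contributions from independent ancestry routes add.
Individual 1 and individual 2 are related in two ways: first cousins through their mothers (r = 1/8) and half first cousins through their fathers (r = 1/16).
r = 1/8 + 1/16 = 0.1875.

0.1875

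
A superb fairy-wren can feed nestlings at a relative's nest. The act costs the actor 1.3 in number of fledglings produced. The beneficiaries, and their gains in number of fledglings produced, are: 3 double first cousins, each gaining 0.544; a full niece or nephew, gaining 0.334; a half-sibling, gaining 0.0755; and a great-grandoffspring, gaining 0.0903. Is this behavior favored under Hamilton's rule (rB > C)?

No

Hamilton's rule: the trait is favored when the sum of r·B over every recipient exceeds the actor's cost C.
r to a double first cousin = 1/4 (double first cousins share both grandparent pairs — four paths of length 4: r = 4·(1/2)^4 = 1/4).
r to a full niece or nephew = 0.25 (full aunt/uncle↔niece/nephew: two paths of length 3 through the shared grandparent pair: r = 2·(1/2)^3 = 1/4).
r to a half-sibling = 0.25 (half-sibs share one parent — one path of length 2: r = (1/2)^2 = 1/4).
r to a great-grandoffspring = 0.125 (three parent–offspring links: r = (1/2)^3 = 1/8).
Summing one r·B term per recipient: 3·0.25·0.544 + 1·0.25·0.334 + 1·0.25·0.0755 + 1·0.125·0.0903 = 0.5216625.
0.5216625 < 1.3: the indirect benefit is less than the cost.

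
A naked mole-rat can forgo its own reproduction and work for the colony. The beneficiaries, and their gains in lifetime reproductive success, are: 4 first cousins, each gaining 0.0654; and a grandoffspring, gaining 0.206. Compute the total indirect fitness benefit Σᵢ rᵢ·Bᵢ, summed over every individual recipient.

0.0842

r to a first cousin = 1/8 (first cousins share one grandparent pair — two paths of length 4: r = 2·(1/2)^4 = 1/8).
r to a grandoffspring = 0.25 (two parent–offspring links: r = (1/2)^2 = 1/4).
Summing one r·B term per recipient: 4·0.125·0.0654 + 1·0.25·0.206 = 0.0842.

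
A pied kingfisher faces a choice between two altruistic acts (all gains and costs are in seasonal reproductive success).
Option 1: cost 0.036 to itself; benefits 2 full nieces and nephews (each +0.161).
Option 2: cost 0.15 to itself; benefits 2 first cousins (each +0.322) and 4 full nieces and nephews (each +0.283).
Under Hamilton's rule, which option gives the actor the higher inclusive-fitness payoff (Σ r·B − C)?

Option 2

Option 1: r to a full niece or nephew = 0.25.
Option 1: Σ r·B − C = (2·0.25·0.161) − 0.036 = 0.0445.
Option 2: r to a first cousin = 0.125.
Option 2: r to a full niece or nephew = 0.25.
Option 2: Σ r·B − C = (2·0.125·0.322 + 4·0.25·0.283) − 0.15 = 0.2135.
Option 2 has the higher net inclusive-fitness payoff.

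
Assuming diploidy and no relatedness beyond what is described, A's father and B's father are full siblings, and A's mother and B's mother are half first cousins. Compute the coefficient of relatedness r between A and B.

0.140625

Relatedness sums over independent paths through distinct common ancestors.
A and B are related in two ways: first cousins through their fathers (r = 1/8) and half second cousins through their mothers (r = 1/64).
r = 1/8 + 1/64 = 0.140625.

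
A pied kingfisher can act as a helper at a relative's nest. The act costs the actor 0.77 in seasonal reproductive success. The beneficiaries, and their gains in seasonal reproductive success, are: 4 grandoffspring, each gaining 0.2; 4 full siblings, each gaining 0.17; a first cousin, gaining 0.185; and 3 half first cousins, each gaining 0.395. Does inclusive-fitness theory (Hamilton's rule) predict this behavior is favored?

No

Hamilton's rule: the trait is favored when the sum of r·B over every recipient exceeds the actor's cost C.
r to a grandoffspring = 0.25 (two parent–offspring links: r = (1/2)^2 = 1/4).
r to a full sibling = 1/2 (full sibs share both parents — two paths of length 2: r = 2·(1/2)^2 = 1/2).
r to a first cousin = 1/8 (first cousins share one grandparent pair — two paths of length 4: r = 2·(1/2)^4 = 1/8).
r to a half first cousin = 1/16 (half first cousins share one grandparent — one path of length 4: r = (1/2)^4 = 1/16).
Summing one r·B term per recipient: 4·0.25·0.2 + 4·0.5·0.17 + 1·0.125·0.185 + 3·0.0625·0.395 = 0.6371875.
0.6371875 < 0.77: the indirect benefit is less than the cost.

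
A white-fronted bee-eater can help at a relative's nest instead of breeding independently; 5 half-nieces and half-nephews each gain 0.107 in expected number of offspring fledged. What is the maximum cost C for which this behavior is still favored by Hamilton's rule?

0.066875

r to a half-niece or half-nephew = 1/8 (half-aunt/uncle↔niece/nephew: one path of length 3: r = (1/2)^3 = 1/8).
Hamilton's rule: n·r·B > C, so the trait is favored while C < n·r·B = 5·0.125·0.107 = 0.066875.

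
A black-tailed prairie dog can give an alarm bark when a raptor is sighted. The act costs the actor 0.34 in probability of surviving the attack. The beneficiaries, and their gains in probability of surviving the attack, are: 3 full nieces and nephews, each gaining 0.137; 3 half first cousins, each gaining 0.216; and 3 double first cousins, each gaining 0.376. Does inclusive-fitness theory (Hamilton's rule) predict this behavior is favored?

Yes

Hamilton's rule: the trait is favored when the sum of r·B over every recipient exceeds the actor's cost C.
r to a full niece or nephew = 0.25 (full aunt/uncle↔niece/nephew: two paths of length 3 through the shared grandparent pair: r = 2·(1/2)^3 = 1/4).
r to a half first cousin = 0.0625 (half first cousins share one grandparent — one path of length 4: r = (1/2)^4 = 1/16).
r to a double first cousin = 1/4 (double first cousins share both grandparent pairs — four paths of length 4: r = 4·(1/2)^4 = 1/4).
Summing one r·B term per recipient: 3·0.25·0.137 + 3·0.0625·0.216 + 3·0.25·0.376 = 0.42525.
0.42525 > 0.34: the indirect benefit exceeds the cost.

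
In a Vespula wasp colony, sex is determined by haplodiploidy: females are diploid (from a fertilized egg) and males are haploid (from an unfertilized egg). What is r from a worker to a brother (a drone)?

0.25

Her haploid brother carries none of their father's genes and a random half of their mother's genome; that half matches the maternal half of her own genome with probability 1/2: r = 1/2 · 1/2 = 1/4.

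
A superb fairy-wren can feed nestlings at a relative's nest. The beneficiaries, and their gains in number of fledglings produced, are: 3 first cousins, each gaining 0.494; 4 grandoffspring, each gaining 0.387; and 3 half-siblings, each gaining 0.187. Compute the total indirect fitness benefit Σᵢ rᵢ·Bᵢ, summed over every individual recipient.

0.7125

r to a first cousin = 0.125 (first cousins share one grandparent pair — two paths of length 4: r = 2·(1/2)^4 = 1/8).
r to a grandoffspring = 1/4 (two parent–offspring links: r = (1/2)^2 = 1/4).
r to a half-sibling = 0.25 (half-sibs share one parent — one path of length 2: r = (1/2)^2 = 1/4).
Summing one r·B term per recipient: 3·0.125·0.494 + 4·0.25·0.387 + 3·0.25·0.187 = 0.7125.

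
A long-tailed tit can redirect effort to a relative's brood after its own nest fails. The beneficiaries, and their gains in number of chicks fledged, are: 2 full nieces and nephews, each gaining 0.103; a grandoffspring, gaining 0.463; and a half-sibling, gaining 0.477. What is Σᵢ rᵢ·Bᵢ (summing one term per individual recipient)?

0.2865

r to a full niece or nephew = 0.25 (full aunt/uncle↔niece/nephew: two paths of length 3 through the shared grandparent pair: r = 2·(1/2)^3 = 1/4).
r to a grandoffspring = 1/4 (two parent–offspring links: r = (1/2)^2 = 1/4).
r to a half-sibling = 1/4 (half-sibs share one parent — one path of length 2: r = (1/2)^2 = 1/4).
Summing one r·B term per recipient: 2·0.25·0.103 + 1·0.25·0.463 + 1·0.25·0.477 = 0.2865.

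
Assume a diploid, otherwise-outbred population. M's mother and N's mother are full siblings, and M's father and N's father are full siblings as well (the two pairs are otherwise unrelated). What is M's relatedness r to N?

With two independent routes of shared ancestry, r is the sum of the two contributions.
M and N are related in two ways: first cousins through their mothers (r = 1/8) and first cousins through their fathers (r = 1/8) — i.e. double first cousins.
r = 1/8 + 1/8 = 0.25.

0.25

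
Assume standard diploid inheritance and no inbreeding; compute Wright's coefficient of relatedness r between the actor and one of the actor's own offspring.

0.5

Each parent–offspring link contributes a factor of 1/2, and independent paths through distinct common ancestors add.
One parent–offspring link: r = (1/2)^1 = 1/2.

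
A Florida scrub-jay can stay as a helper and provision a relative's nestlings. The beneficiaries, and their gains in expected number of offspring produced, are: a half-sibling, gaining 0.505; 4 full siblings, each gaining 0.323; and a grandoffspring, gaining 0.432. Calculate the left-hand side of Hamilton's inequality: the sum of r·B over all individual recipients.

r to a half-sibling = 0.25 (half-sibs share one parent — one path of length 2: r = (1/2)^2 = 1/4).
r to a full sibling = 0.5 (full sibs share both parents — two paths of length 2: r = 2·(1/2)^2 = 1/2).
r to a grandoffspring = 0.25 (two parent–offspring links: r = (1/2)^2 = 1/4).
Summing one r·B term per recipient: 1·0.25·0.505 + 4·0.5·0.323 + 1·0.25·0.432 = 0.88025.

0.88025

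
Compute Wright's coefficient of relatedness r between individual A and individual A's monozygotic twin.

Each parent–offspring link contributes a factor of 1/2, and independent paths through distinct common ancestors add.
Monozygotic twins share every allele identical by descent: r = 1.

1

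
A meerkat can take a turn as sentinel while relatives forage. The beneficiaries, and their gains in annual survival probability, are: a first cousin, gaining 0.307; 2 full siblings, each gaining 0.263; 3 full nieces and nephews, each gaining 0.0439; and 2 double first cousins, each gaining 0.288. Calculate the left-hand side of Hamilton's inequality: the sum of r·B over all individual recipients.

0.4783

r to a first cousin = 0.125 (first cousins share one grandparent pair — two paths of length 4: r = 2·(1/2)^4 = 1/8).
r to a full sibling = 1/2 (full sibs share both parents — two paths of length 2: r = 2·(1/2)^2 = 1/2).
r to a full niece or nephew = 0.25 (full aunt/uncle↔niece/nephew: two paths of length 3 through the shared grandparent pair: r = 2·(1/2)^3 = 1/4).
r to a double first cousin = 0.25 (double first cousins share both grandparent pairs — four paths of length 4: r = 4·(1/2)^4 = 1/4).
Summing one r·B term per recipient: 1·0.125·0.307 + 2·0.5·0.263 + 3·0.25·0.0439 + 2·0.25·0.288 = 0.4783.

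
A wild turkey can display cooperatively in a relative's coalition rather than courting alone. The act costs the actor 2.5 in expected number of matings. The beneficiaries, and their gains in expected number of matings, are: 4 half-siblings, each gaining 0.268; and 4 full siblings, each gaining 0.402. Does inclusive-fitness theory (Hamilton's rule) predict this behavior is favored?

Hamilton's rule: the trait is favored when the sum of r·B over every recipient exceeds the actor's cost C.
r to a half-sibling = 0.25 (half-sibs share one parent — one path of length 2: r = (1/2)^2 = 1/4).
r to a full sibling = 0.5 (full sibs share both parents — two paths of length 2: r = 2·(1/2)^2 = 1/2).
Summing one r·B term per recipient: 4·0.25·0.268 + 4·0.5·0.402 = 1.072.
1.072 < 2.5: the indirect benefit is less than the cost.

No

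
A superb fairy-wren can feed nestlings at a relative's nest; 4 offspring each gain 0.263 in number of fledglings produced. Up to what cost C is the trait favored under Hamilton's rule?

r to an offspring = 0.5 (one parent–offspring link: r = (1/2)^1 = 1/2).
Hamilton's rule: n·r·B > C, so the trait is favored while C < n·r·B = 4·0.5·0.263 = 0.526.

0.526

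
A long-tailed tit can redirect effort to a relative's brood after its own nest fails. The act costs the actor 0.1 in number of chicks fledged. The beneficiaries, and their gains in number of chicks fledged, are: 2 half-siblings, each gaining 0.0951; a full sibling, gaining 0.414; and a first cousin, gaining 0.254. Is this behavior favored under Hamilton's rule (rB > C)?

Yes

Hamilton's rule: the trait is favored when the sum of r·B over every recipient exceeds the actor's cost C.
r to a half-sibling = 0.25 (half-sibs share one parent — one path of length 2: r = (1/2)^2 = 1/4).
r to a full sibling = 1/2 (full sibs share both parents — two paths of length 2: r = 2·(1/2)^2 = 1/2).
r to a first cousin = 0.125 (first cousins share one grandparent pair — two paths of length 4: r = 2·(1/2)^4 = 1/8).
Summing one r·B term per recipient: 2·0.25·0.0951 + 1·0.5·0.414 + 1·0.125·0.254 = 0.2863.
0.2863 > 0.1: the indirect benefit exceeds the cost.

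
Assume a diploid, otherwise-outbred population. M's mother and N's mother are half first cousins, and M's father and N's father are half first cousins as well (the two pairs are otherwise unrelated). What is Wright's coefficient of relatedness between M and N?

0.03125

Wright's path rule: contributions from independent ancestry routes add.
M and N are related in two ways: half second cousins through their mothers (r = 1/64) and half second cousins through their fathers (r = 1/64).
r = 1/64 + 1/64 = 1/32 = 0.03125.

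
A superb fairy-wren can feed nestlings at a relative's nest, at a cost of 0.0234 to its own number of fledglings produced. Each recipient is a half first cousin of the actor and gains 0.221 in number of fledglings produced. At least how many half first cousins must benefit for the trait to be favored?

2

r to a half first cousin = 0.0625 (half first cousins share one grandparent — one path of length 4: r = (1/2)^4 = 1/16).
Hamilton's rule: n·r·B > C  ⇒  n > C/(r·B) = 0.0234/(0.0625·0.221) = 1.694.
The smallest integer exceeding 1.694 is 2.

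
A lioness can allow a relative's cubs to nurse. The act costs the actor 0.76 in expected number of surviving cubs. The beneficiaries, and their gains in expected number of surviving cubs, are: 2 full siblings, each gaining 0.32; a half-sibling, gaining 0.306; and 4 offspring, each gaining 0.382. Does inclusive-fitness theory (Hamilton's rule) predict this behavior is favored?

Hamilton's rule: the trait is favored when the sum of r·B over every recipient exceeds the actor's cost C.
r to a full sibling = 1/2 (full sibs share both parents — two paths of length 2: r = 2·(1/2)^2 = 1/2).
r to a half-sibling = 0.25 (half-sibs share one parent — one path of length 2: r = (1/2)^2 = 1/4).
r to an offspring = 0.5 (one parent–offspring link: r = (1/2)^1 = 1/2).
Summing one r·B term per recipient: 2·0.5·0.32 + 1·0.25·0.306 + 4·0.5·0.382 = 1.1605.
1.1605 > 0.76: the indirect benefit exceeds the cost.

Yes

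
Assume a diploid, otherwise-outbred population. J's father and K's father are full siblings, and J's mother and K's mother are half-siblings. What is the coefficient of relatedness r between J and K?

0.1875

Wright's path rule: contributions from independent ancestry routes add.
J and K are related in two ways: first cousins through their fathers (r = 1/8) and half first cousins through their mothers (r = 1/16).
r = 1/8 + 1/16 = 3/16 = 0.1875.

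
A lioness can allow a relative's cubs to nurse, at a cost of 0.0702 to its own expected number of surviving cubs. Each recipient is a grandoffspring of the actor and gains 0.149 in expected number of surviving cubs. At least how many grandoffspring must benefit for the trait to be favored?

r to a grandoffspring = 1/4 (two parent–offspring links: r = (1/2)^2 = 1/4).
Hamilton's rule: n·r·B > C  ⇒  n > C/(r·B) = 0.0702/(0.25·0.149) = 1.885.
The smallest integer exceeding 1.885 is 2.

2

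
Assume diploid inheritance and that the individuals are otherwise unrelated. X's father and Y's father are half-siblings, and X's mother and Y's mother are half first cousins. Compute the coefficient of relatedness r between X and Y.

Relatedness sums over independent paths through distinct common ancestors.
X and Y are related in two ways: half first cousins through their fathers (r = 1/16) and half second cousins through their mothers (r = 1/64).
r = 1/16 + 1/64 = 0.078125.

0.078125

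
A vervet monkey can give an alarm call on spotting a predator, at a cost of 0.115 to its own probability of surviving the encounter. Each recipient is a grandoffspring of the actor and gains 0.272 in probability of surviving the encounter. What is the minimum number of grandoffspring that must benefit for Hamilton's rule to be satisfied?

2

r to a grandoffspring = 0.25 (two parent–offspring links: r = (1/2)^2 = 1/4).
Hamilton's rule: n·r·B > C  ⇒  n > C/(r·B) = 0.115/(0.25·0.272) = 1.691.
The smallest integer exceeding 1.691 is 2.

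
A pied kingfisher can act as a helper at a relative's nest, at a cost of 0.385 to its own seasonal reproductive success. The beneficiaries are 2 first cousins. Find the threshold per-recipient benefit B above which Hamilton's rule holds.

r to a first cousin = 0.125 (first cousins share one grandparent pair — two paths of length 4: r = 2·(1/2)^4 = 1/8).
Hamilton's rule with n recipients of equal r: n·r·B > C, so B > C/(n·r) = 0.385/(2·0.125) = 1.54.

1.54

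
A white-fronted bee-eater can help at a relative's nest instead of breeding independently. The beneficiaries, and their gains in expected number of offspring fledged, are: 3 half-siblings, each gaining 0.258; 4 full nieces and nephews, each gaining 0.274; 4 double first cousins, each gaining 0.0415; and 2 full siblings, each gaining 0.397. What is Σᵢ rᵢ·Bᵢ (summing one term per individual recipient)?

0.906

r to a half-sibling = 0.25 (half-sibs share one parent — one path of length 2: r = (1/2)^2 = 1/4).
r to a full niece or nephew = 1/4 (full aunt/uncle↔niece/nephew: two paths of length 3 through the shared grandparent pair: r = 2·(1/2)^3 = 1/4).
r to a double first cousin = 1/4 (double first cousins share both grandparent pairs — four paths of length 4: r = 4·(1/2)^4 = 1/4).
r to a full sibling = 0.5 (full sibs share both parents — two paths of length 2: r = 2·(1/2)^2 = 1/2).
Summing one r·B term per recipient: 3·0.25·0.258 + 4·0.25·0.274 + 4·0.25·0.0415 + 2·0.5·0.397 = 0.906.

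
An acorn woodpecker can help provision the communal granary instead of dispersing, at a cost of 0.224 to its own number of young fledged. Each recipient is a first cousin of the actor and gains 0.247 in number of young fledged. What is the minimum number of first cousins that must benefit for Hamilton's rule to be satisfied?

8

r to a first cousin = 0.125 (first cousins share one grandparent pair — two paths of length 4: r = 2·(1/2)^4 = 1/8).
Hamilton's rule: n·r·B > C  ⇒  n > C/(r·B) = 0.224/(0.125·0.247) = 7.255.
The smallest integer exceeding 7.255 is 8.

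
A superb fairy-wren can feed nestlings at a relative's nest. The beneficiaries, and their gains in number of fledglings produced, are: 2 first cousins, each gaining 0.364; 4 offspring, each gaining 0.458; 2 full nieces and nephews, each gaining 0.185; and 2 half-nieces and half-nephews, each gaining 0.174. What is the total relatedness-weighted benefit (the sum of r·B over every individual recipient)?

1.143

r to a first cousin = 1/8 (first cousins share one grandparent pair — two paths of length 4: r = 2·(1/2)^4 = 1/8).
r to an offspring = 0.5 (one parent–offspring link: r = (1/2)^1 = 1/2).
r to a full niece or nephew = 0.25 (full aunt/uncle↔niece/nephew: two paths of length 3 through the shared grandparent pair: r = 2·(1/2)^3 = 1/4).
r to a half-niece or half-nephew = 0.125 (half-aunt/uncle↔niece/nephew: one path of length 3: r = (1/2)^3 = 1/8).
Summing one r·B term per recipient: 2·0.125·0.364 + 4·0.5·0.458 + 2·0.25·0.185 + 2·0.125·0.174 = 1.143.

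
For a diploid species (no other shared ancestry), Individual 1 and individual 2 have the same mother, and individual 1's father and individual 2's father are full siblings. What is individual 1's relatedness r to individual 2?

Independent pedigree routes through distinct common ancestors add.
Individual 1 and individual 2 are related in two ways: half-sibs through their shared mother (r = 1/4) and first cousins through their fathers (r = 1/8).
r = 1/4 + 1/8 = 3/8 = 0.375.

0.375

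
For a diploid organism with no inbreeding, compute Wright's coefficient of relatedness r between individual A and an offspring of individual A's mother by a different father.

Each parent–offspring link contributes a factor of 1/2, and independent paths through distinct common ancestors add.
Half-sibs share one parent — one path of length 2: r = (1/2)^2 = 1/4.

0.25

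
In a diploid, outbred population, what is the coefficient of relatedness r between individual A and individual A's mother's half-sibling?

Each parent–offspring link contributes a factor of 1/2, and independent paths through distinct common ancestors add.
Half-aunt/uncle↔niece/nephew: one path of length 3: r = (1/2)^3 = 1/8.

0.125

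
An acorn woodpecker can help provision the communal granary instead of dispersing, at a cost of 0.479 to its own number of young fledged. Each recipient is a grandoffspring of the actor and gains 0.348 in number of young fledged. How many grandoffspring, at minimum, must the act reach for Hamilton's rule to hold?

r to a grandoffspring = 0.25 (two parent–offspring links: r = (1/2)^2 = 1/4).
Hamilton's rule: n·r·B > C  ⇒  n > C/(r·B) = 0.479/(0.25·0.348) = 5.506.
The smallest integer exceeding 5.506 is 6.

6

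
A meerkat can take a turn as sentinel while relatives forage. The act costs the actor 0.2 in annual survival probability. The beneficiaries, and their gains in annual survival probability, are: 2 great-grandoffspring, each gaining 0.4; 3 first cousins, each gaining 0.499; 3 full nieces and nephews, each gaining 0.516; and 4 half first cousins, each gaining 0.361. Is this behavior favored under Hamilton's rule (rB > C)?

Hamilton's rule: the trait is favored when the sum of r·B over every recipient exceeds the actor's cost C.
r to a great-grandoffspring = 1/8 (three parent–offspring links: r = (1/2)^3 = 1/8).
r to a first cousin = 0.125 (first cousins share one grandparent pair — two paths of length 4: r = 2·(1/2)^4 = 1/8).
r to a full niece or nephew = 0.25 (full aunt/uncle↔niece/nephew: two paths of length 3 through the shared grandparent pair: r = 2·(1/2)^3 = 1/4).
r to a half first cousin = 0.0625 (half first cousins share one grandparent — one path of length 4: r = (1/2)^4 = 1/16).
Summing one r·B term per recipient: 2·0.125·0.4 + 3·0.125·0.499 + 3·0.25·0.516 + 4·0.0625·0.361 = 0.764375.
0.764375 > 0.2: the indirect benefit exceeds the cost.

Yes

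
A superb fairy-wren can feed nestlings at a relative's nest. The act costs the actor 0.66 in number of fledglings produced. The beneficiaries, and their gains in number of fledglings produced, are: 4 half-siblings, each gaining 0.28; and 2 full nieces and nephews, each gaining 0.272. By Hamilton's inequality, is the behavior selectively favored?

No

Hamilton's rule: the trait is favored when the sum of r·B over every recipient exceeds the actor's cost C.
r to a half-sibling = 1/4 (half-sibs share one parent — one path of length 2: r = (1/2)^2 = 1/4).
r to a full niece or nephew = 1/4 (full aunt/uncle↔niece/nephew: two paths of length 3 through the shared grandparent pair: r = 2·(1/2)^3 = 1/4).
Summing one r·B term per recipient: 4·0.25·0.28 + 2·0.25·0.272 = 0.416.
0.416 < 0.66: the indirect benefit is less than the cost.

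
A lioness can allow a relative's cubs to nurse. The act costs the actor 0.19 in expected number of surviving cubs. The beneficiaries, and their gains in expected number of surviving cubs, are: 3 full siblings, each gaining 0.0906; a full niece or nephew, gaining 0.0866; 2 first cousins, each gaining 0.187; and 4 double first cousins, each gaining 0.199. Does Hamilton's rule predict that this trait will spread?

Yes

Hamilton's rule: the trait is favored when the sum of r·B over every recipient exceeds the actor's cost C.
r to a full sibling = 0.5 (full sibs share both parents — two paths of length 2: r = 2·(1/2)^2 = 1/2).
r to a full niece or nephew = 1/4 (full aunt/uncle↔niece/nephew: two paths of length 3 through the shared grandparent pair: r = 2·(1/2)^3 = 1/4).
r to a first cousin = 0.125 (first cousins share one grandparent pair — two paths of length 4: r = 2·(1/2)^4 = 1/8).
r to a double first cousin = 0.25 (double first cousins share both grandparent pairs — four paths of length 4: r = 4·(1/2)^4 = 1/4).
Summing one r·B term per recipient: 3·0.5·0.0906 + 1·0.25·0.0866 + 2·0.125·0.187 + 4·0.25·0.199 = 0.4033.
0.4033 > 0.19: the indirect benefit exceeds the cost.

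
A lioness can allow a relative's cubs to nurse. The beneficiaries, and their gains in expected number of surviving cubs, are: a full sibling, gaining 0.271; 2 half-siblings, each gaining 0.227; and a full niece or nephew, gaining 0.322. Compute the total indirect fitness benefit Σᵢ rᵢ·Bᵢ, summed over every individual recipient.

0.3295

r to a full sibling = 0.5 (full sibs share both parents — two paths of length 2: r = 2·(1/2)^2 = 1/2).
r to a half-sibling = 1/4 (half-sibs share one parent — one path of length 2: r = (1/2)^2 = 1/4).
r to a full niece or nephew = 0.25 (full aunt/uncle↔niece/nephew: two paths of length 3 through the shared grandparent pair: r = 2·(1/2)^3 = 1/4).
Summing one r·B term per recipient: 1·0.5·0.271 + 2·0.25·0.227 + 1·0.25·0.322 = 0.3295.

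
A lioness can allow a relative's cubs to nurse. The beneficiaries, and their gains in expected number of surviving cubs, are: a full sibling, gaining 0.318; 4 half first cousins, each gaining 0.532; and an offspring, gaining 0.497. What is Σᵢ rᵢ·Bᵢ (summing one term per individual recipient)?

r to a full sibling = 0.5 (full sibs share both parents — two paths of length 2: r = 2·(1/2)^2 = 1/2).
r to a half first cousin = 0.0625 (half first cousins share one grandparent — one path of length 4: r = (1/2)^4 = 1/16).
r to an offspring = 1/2 (one parent–offspring link: r = (1/2)^1 = 1/2).
Summing one r·B term per recipient: 1·0.5·0.318 + 4·0.0625·0.532 + 1·0.5·0.497 = 0.5405.

0.5405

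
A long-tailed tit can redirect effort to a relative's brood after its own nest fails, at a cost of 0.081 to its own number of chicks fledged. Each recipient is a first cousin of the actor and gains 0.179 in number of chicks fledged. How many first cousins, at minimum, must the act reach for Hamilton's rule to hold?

4

r to a first cousin = 0.125 (first cousins share one grandparent pair — two paths of length 4: r = 2·(1/2)^4 = 1/8).
Hamilton's rule: n·r·B > C  ⇒  n > C/(r·B) = 0.081/(0.125·0.179) = 3.62.
The smallest integer exceeding 3.62 is 4.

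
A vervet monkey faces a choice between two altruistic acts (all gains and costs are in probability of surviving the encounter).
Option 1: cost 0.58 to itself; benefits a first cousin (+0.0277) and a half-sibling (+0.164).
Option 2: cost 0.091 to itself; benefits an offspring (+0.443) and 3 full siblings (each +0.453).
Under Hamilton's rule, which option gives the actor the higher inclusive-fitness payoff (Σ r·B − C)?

Option 1: r to a first cousin = 0.125.
Option 1: r to a half-sibling = 0.25.
Option 1: Σ r·B − C = (1·0.125·0.0277 + 1·0.25·0.164) − 0.58 = -0.5355375.
Option 2: r to an offspring = 0.5.
Option 2: r to a full sibling = 0.5.
Option 2: Σ r·B − C = (1·0.5·0.443 + 3·0.5·0.453) − 0.091 = 0.81.
Option 2 has the higher net inclusive-fitness payoff.

Option 2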